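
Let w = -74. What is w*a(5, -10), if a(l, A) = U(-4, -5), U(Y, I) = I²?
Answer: -1850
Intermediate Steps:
a(l, A) = 25 (a(l, A) = (-5)² = 25)
w*a(5, -10) = -74*25 = -1850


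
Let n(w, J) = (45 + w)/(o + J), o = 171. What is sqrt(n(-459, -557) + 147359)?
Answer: sqrt(5489015342)/193 ≈ 383.88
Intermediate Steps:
n(w, J) = (45 + w)/(171 + J)
sqrt(n(-459, -557) + 147359) = sqrt((45 - 459)/(171 - 557) + 147359) = sqrt(-414/(-386) + 147359) = sqrt(-1/386*(-414) + 147359) = sqrt(207/193 + 147359) = sqrt(28440494/193) = sqrt(5489015342)/193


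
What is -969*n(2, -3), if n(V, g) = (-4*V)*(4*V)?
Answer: 62016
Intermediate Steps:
n(V, g) = -16*V**2
-969*n(2, -3) = -(-15504)*2**2 = -(-15504)*4 = -969*(-64) = 62016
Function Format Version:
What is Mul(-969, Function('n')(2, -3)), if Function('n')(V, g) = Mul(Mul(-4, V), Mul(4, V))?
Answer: 62016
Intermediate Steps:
Function('n')(V, g) = Mul(-16, Pow(V, 2))
Mul(-969, Function('n')(2, -3)) = Mul(-969, Mul(-16, Pow(2, 2))) = Mul(-969, Mul(-16, 4)) = Mul(-969, -64) = 62016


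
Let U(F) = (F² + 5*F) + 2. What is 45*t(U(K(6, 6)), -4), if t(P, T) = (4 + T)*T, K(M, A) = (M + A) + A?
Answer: 0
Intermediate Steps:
K(M, A) = M + 2*A (K(M, A) = (A + M) + A = M + 2*A)
U(F) = 2 + F² + 5*F
t(P, T) = T*(4 + T)
45*t(U(K(6, 6)), -4) = 45*(-4*(4 - 4)) = 45*(-4*0) = 45*0 = 0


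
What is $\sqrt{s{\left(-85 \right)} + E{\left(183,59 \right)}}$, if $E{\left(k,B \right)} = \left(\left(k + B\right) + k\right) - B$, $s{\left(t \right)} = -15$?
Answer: $3 \sqrt{39} \approx 18.735$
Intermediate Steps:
$E{\left(k,B \right)} = 2 k$ ($E{\left(k,B \right)} = \left(\left(B + k\right) + k\right) - B = \left(B + 2 k\right) - B = 2 k$)
$\sqrt{s{\left(-85 \right)} + E{\left(183,59 \right)}} = \sqrt{-15 + 2 \cdot 183} = \sqrt{-15 + 366} = \sqrt{351} = 3 \sqrt{39}$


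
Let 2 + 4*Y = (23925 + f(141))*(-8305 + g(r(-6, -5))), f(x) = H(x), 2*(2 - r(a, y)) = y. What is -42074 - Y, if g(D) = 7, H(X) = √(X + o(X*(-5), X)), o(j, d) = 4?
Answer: 49590339 + 4149*√145/2 ≈ 4.9615e+7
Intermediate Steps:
r(a, y) = 2 - y/2
H(X) = √(4 + X) (H(X) = √(X + 4) = √(4 + X))
f(x) = √(4 + x)
Y = -49632413 - 4149*√145/2 (Y = -½ + ((23925 + √(4 + 141))*(-8305 + 7))/4 = -½ + ((23925 + √145)*(-8298))/4 = -½ + (-198529650 - 8298*√145)/4 = -½ + (-99264825/2 - 4149*√145/2) = -49632413 - 4149*√145/2 ≈ -4.9657e+7)
-42074 - Y = -42074 - (-49632413 - 4149*√145/2) = -42074 + (49632413 + 4149*√145/2) = 49590339 + 4149*√145/2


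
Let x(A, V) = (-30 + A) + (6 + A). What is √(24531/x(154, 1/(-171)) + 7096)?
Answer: √144825445/142 ≈ 84.749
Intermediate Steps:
x(A, V) = -24 + 2*A
√(24531/x(154, 1/(-171)) + 7096) = √(24531/(-24 + 2*154) + 7096) = √(24531/(-24 + 308) + 7096) = √(24531/284 + 7096) = √(2039795/284) = √144825445/142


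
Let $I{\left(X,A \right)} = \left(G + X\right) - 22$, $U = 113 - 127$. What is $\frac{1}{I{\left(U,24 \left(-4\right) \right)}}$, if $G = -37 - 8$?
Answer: $- \frac{1}{81} \approx -0.012346$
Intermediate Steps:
$U = -14$ ($U = 113 - 127 = -14$)
$G = -45$ ($G = -37 - 8 = -45$)
$I{\left(X,A \right)} = -67 + X$ ($I{\left(X,A \right)} = \left(-45 + X\right) - 22 = -67 + X$)
$\frac{1}{I{\left(U,24 \left(-4\right) \right)}} = \frac{1}{-67 - 14} = \frac{1}{-81} = - \frac{1}{81}$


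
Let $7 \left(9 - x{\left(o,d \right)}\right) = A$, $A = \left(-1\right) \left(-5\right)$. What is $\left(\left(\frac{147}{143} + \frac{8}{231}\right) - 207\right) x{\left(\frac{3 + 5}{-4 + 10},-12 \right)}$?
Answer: $- \frac{35868940}{21021} \approx -1706.3$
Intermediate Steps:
$A = 5$
$x{\left(o,d \right)} = \frac{58}{7}$ ($x{\left(o,d \right)} = 9 - \frac{5}{7} = \frac{58}{7}$)
$\left(\left(\frac{147}{143} + \frac{8}{231}\right) - 207\right) x{\left(\frac{3 + 5}{-4 + 10},-12 \right)} = \left(\left(\frac{147}{143} + \frac{8}{231}\right) - 207\right) \frac{58}{7} = \left(\frac{3191}{3003} - 207\right) \frac{58}{7} = \left(- \frac{618430}{3003}\right) \frac{58}{7} = - \frac{35868940}{21021}$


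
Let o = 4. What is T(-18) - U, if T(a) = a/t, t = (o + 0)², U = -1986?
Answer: 15879/8 ≈ 1984.9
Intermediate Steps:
t = 16 (t = (4 + 0)² = 4² = 16)
T(a) = a/16
T(-18) - U = (1/16)*(-18) - 1*(-1986) = -9/8 + 1986 = 15879/8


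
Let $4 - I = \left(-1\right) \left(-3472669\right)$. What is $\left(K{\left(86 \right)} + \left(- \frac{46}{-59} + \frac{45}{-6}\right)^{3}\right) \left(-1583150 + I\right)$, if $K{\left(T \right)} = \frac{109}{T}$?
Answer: $\frac{107959733924482705}{70650376} \approx 1.5281 \cdot 10^{9}$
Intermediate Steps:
$I = -3472665$ ($I = 4 - \left(-1\right) \left(-3472669\right) = 4 - 3472669 = -3472665$)
$\left(K{\left(86 \right)} + \left(- \frac{46}{-59} + \frac{45}{-6}\right)^{3}\right) \left(-1583150 + I\right) = \left(\frac{109}{86} + \left(- \frac{46}{-59} + \frac{45}{-6}\right)^{3}\right) \left(-1583150 - 3472665\right) = \left(109 \cdot \frac{1}{86} + \left(\left(-46\right) \left(- \frac{1}{59}\right) + 45 \left(- \frac{1}{6}\right)\right)^{3}\right) \left(-5055815\right) = \left(\frac{109}{86} + \left(\frac{46}{59} - \frac{15}{2}\right)^{3}\right) \left(-5055815\right) = \left(\frac{109}{86} + \left(- \frac{793}{118}\right)^{3}\right) \left(-5055815\right) = \left(\frac{109}{86} - \frac{498677257}{1643032}\right) \left(-5055815\right) = \left(- \frac{21353576807}{70650376}\right) \left(-5055815\right) = \frac{107959733924482705}{70650376}$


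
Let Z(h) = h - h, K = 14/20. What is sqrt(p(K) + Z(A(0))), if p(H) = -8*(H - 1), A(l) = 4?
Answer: 2*sqrt(15)/5 ≈ 1.5492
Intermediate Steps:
K = 7/10 (K = 14*(1/20) = 7/10 ≈ 0.70000)
Z(h) = 0
p(H) = 8 - 8*H (p(H) = -8*(-1 + H) = 8 - 8*H)
sqrt(p(K) + Z(A(0))) = sqrt((8 - 8*7/10) + 0) = sqrt((8 - 28/5) + 0) = sqrt(12/5 + 0) = sqrt(12/5) = 2*sqrt(15)/5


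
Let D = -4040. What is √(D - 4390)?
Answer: I*√8430 ≈ 91.815*I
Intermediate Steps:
√(D - 4390) = √(-4040 - 4390) = √(-8430) = I*√8430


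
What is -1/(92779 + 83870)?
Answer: -1/176649 ≈ -5.6609e-6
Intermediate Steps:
-1/(92779 + 83870) = -1/176649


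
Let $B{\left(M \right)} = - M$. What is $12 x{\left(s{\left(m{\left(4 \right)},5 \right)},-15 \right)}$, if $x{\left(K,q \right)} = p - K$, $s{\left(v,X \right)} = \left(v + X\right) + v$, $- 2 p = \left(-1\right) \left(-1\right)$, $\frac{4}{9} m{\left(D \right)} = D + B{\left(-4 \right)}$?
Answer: $-498$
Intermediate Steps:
$m{\left(D \right)} = 9 + \frac{9 D}{4}$ ($m{\left(D \right)} = \frac{9 \left(D - -4\right)}{4} = \frac{9 \left(D + 4\right)}{4} = \frac{9 \left(4 + D\right)}{4} = 9 + \frac{9 D}{4}$)
$p = - \frac{1}{2}$ ($p = - \frac{\left(-1\right) \left(-1\right)}{2} = \left(- \frac{1}{2}\right) 1 = - \frac{1}{2} \approx -0.5$)
$s{\left(v,X \right)} = X + 2 v$ ($s{\left(v,X \right)} = \left(X + v\right) + v = X + 2 v$)
$x{\left(K,q \right)} = - \frac{1}{2} - K$
$12 x{\left(s{\left(m{\left(4 \right)},5 \right)},-15 \right)} = 12 \left(- \frac{1}{2} - \left(5 + 2 \left(9 + \frac{9}{4} \cdot 4\right)\right)\right) = 12 \left(- \frac{1}{2} - \left(5 + 2 \left(9 + 9\right)\right)\right) = 12 \left(- \frac{1}{2} - \left(5 + 2 \cdot 18\right)\right) = 12 \left(- \frac{1}{2} - \left(5 + 36\right)\right) = 12 \left(- \frac{1}{2} - 41\right) = 12 \left(- \frac{83}{2}\right) = -498$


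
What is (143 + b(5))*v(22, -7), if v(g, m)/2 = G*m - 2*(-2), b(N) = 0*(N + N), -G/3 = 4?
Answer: 25168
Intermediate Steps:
G = -12 (G = -3*4 = -12)
b(N) = 0 (b(N) = 0*(2*N) = 0)
v(g, m) = 8 - 24*m (v(g, m) = 2*(-12*m - 2*(-2)) = 2*(-12*m + 4) = 2*(4 - 12*m) = 8 - 24*m)
(143 + b(5))*v(22, -7) = (143 + 0)*(8 - 24*(-7)) = 143*(8 + 168) = 143*176 = 25168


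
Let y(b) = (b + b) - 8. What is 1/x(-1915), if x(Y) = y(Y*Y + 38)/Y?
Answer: -1915/7334518 ≈ -0.00026109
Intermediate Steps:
y(b) = -8 + 2*b (y(b) = 2*b - 8 = -8 + 2*b)
x(Y) = (68 + 2*Y²)/Y (x(Y) = (-8 + 2*(Y*Y + 38))/Y = (-8 + 2*(Y² + 38))/Y = (-8 + 2*(38 + Y²))/Y = (-8 + (76 + 2*Y²))/Y = (68 + 2*Y²)/Y)
1/x(-1915) = 1/(2*(-1915) + 68/(-1915)) = 1/(-3830 + 68*(-1/1915)) = 1/(-3830 - 68/1915) = 1/(-7334518/1915) = -1915/7334518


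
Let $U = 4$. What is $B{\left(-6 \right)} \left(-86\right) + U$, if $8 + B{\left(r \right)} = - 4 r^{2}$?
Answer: $13076$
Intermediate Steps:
$B{\left(r \right)} = -8 - 4 r^{2}$
$B{\left(-6 \right)} \left(-86\right) + U = \left(-8 - 4 \left(-6\right)^{2}\right) \left(-86\right) + 4 = \left(-8 - 144\right) \left(-86\right) + 4 = \left(-152\right) \left(-86\right) + 4 = 13072 + 4 = 13076$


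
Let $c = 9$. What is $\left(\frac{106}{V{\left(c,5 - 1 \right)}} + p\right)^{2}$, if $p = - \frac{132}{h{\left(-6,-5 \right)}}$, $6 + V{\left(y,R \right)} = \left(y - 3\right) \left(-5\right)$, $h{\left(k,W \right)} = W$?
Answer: $\frac{4456321}{8100} \approx 550.16$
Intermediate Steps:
$V{\left(y,R \right)} = 9 - 5 y$ ($V{\left(y,R \right)} = -6 + \left(y - 3\right) \left(-5\right) = -6 + \left(-3 + y\right) \left(-5\right) = -6 - \left(-15 + 5 y\right) = 9 - 5 y$)
$p = \frac{132}{5}$ ($p = - \frac{132}{-5} = \left(-132\right) \left(- \frac{1}{5}\right) = \frac{132}{5} \approx 26.4$)
$\left(\frac{106}{V{\left(c,5 - 1 \right)}} + p\right)^{2} = \left(\frac{106}{9 - 45} + \frac{132}{5}\right)^{2} = \left(\frac{106}{-36} + \frac{132}{5}\right)^{2} = \left(106 \left(- \frac{1}{36}\right) + \frac{132}{5}\right)^{2} = \left(- \frac{53}{18} + \frac{132}{5}\right)^{2} = \left(\frac{2111}{90}\right)^{2} = \frac{4456321}{8100}$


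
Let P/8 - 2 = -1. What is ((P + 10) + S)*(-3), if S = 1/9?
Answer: -163/3 ≈ -54.333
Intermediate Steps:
P = 8 (P = 16 + 8*(-1) = 16 - 8 = 8)
S = ⅑ ≈ 0.11111
((P + 10) + S)*(-3) = ((8 + 10) + ⅑)*(-3) = (18 + ⅑)*(-3) = (163/9)*(-3) = -163/3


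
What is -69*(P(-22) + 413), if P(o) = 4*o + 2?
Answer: -22563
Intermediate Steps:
P(o) = 2 + 4*o
-69*(P(-22) + 413) = -69*((2 + 4*(-22)) + 413) = -69*((2 - 88) + 413) = -69*(-86 + 413) = -69*327 = -22563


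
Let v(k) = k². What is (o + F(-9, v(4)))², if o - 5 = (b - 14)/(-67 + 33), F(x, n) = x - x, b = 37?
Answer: 21609/1156 ≈ 18.693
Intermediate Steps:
F(x, n) = 0
o = 147/34 (o = 5 + (37 - 14)/(-67 + 33) = 5 + 23/(-34) = 5 + 23*(-1/34) = 5 - 23/34 = 147/34 ≈ 4.3235)
(o + F(-9, v(4)))² = (147/34 + 0)² = (147/34)² = 21609/1156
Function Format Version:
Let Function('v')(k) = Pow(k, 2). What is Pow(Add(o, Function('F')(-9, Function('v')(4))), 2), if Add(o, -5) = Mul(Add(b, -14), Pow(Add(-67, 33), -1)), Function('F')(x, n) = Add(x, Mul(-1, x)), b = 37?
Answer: Rational(21609, 1156) ≈ 18.693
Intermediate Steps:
Function('F')(x, n) = 0
o = Rational(147, 34) (o = Add(5, Mul(Add(37, -14), Pow(Add(-67, 33), -1))) = Add(5, Mul(23, Pow(-34, -1))) = Add(5, Mul(23, Rational(-1, 34))) = Add(5, Rational(-23, 34)) = Rational(147, 34) ≈ 4.3235)
Pow(Add(o, Function('F')(-9, Function('v')(4))), 2) = Pow(Add(Rational(147, 34), 0), 2) = Pow(Rational(147, 34), 2) = Rational(21609, 1156)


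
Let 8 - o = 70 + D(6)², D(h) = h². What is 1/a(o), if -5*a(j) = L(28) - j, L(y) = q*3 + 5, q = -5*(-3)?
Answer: -5/1408 ≈ -0.0035511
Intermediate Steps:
q = 15
L(y) = 50 (L(y) = 15*3 + 5 = 45 + 5 = 50)
o = -1358 (o = 8 - (70 + (6²)²) = 8 - (70 + 36²) = 8 - (70 + 1296) = 8 - 1*1366 = 8 - 1366 = -1358)
a(j) = -10 + j/5 (a(j) = -(50 - j)/5 = -10 + j/5)
1/a(o) = 1/(-10 + (⅕)*(-1358)) = 1/(-10 - 1358/5) = 1/(-1408/5) = -5/1408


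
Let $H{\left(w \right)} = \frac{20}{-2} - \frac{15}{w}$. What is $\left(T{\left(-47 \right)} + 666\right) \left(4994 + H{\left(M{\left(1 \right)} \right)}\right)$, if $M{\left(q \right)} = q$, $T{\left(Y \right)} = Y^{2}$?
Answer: $14285875$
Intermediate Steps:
$H{\left(w \right)} = -10 - \frac{15}{w}$ ($H{\left(w \right)} = 20 \left(- \frac{1}{2}\right) - \frac{15}{w} = -10 - \frac{15}{w}$)
$\left(T{\left(-47 \right)} + 666\right) \left(4994 + H{\left(M{\left(1 \right)} \right)}\right) = \left(\left(-47\right)^{2} + 666\right) \left(4994 - \left(10 + \frac{15}{1}\right)\right) = \left(2209 + 666\right) \left(4994 - 25\right) = 2875 \left(4994 - 25\right) = 2875 \cdot 4969 = 14285875$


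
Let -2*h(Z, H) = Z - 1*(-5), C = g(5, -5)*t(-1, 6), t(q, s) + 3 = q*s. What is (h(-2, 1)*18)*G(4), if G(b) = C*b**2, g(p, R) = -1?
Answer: -3888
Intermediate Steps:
t(q, s) = -3 + q*s
C = 9 (C = -(-3 - 1*6) = -(-3 - 6) = -1*(-9) = 9)
h(Z, H) = -5/2 - Z/2 (h(Z, H) = -(Z - 1*(-5))/2 = -(Z + 5)/2 = -(5 + Z)/2 = -5/2 - Z/2)
G(b) = 9*b**2
(h(-2, 1)*18)*G(4) = ((-5/2 - 1/2*(-2))*18)*(9*4**2) = ((-5/2 + 1)*18)*(9*16) = -3/2*18*144 = -27*144 = -3888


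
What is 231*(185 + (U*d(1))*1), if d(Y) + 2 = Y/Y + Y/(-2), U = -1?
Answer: 86163/2 ≈ 43082.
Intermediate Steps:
d(Y) = -1 - Y/2 (d(Y) = -2 + (Y/Y + Y/(-2)) = -2 + (1 + Y*(-½)) = -2 + (1 - Y/2) = -1 - Y/2)
231*(185 + (U*d(1))*1) = 231*(185 - (-1 - ½*1)*1) = 231*(185 - (-1 - ½)*1) = 231*(185 - 1*(-3/2)*1) = 231*(185 + (3/2)*1) = 231*(185 + 3/2) = 231*(373/2) = 86163/2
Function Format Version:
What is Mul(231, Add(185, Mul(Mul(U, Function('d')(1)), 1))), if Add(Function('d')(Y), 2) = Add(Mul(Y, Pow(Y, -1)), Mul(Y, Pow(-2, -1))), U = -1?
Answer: Rational(86163, 2) ≈ 43082.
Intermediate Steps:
Function('d')(Y) = Add(-1, Mul(Rational(-1, 2), Y)) (Function('d')(Y) = Add(-2, Add(Mul(Y, Pow(Y, -1)), Mul(Y, Pow(-2, -1)))) = Add(-2, Add(1, Mul(Y, Rational(-1, 2)))) = Add(-2, Add(1, Mul(Rational(-1, 2), Y))) = Add(-1, Mul(Rational(-1, 2), Y)))
Mul(231, Add(185, Mul(Mul(U, Function('d')(1)), 1))) = Mul(231, Add(185, Mul(Mul(-1, Add(-1, Mul(Rational(-1, 2), 1))), 1))) = Mul(231, Add(185, Mul(Mul(-1, Add(-1, Rational(-1, 2))), 1))) = Mul(231, Add(185, Mul(Mul(-1, Rational(-3, 2)), 1))) = Mul(231, Add(185, Mul(Rational(3, 2), 1))) = Mul(231, Add(185, Rational(3, 2))) = Mul(231, Rational(373, 2)) = Rational(86163, 2)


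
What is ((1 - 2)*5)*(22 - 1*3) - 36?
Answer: -131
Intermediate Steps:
((1 - 2)*5)*(22 - 1*3) - 36 = (-1*5)*(22 - 3) - 36 = -5*19 - 36 = -95 - 36 = -131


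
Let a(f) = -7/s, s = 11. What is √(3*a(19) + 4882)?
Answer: √590491/11 ≈ 69.858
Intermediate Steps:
a(f) = -7/11
√(3*a(19) + 4882) = √(3*(-7/11) + 4882) = √(-21/11 + 4882) = √(53681/11) = √590491/11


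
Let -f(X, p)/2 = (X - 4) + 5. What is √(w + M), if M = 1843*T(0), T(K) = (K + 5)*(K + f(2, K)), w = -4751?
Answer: I*√60041 ≈ 245.03*I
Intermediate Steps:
f(X, p) = -2 - 2*X (f(X, p) = -2*((X - 4) + 5) = -2*((-4 + X) + 5) = -2*(1 + X) = -2 - 2*X)
T(K) = (-6 + K)*(5 + K) (T(K) = (K + 5)*(K + (-2 - 2*2)) = (5 + K)*(K + (-2 - 4)) = (5 + K)*(K - 6) = (5 + K)*(-6 + K) = (-6 + K)*(5 + K))
M = -55290 (M = 1843*(-30 + 0² - 1*0) = 1843*(-30 + 0 + 0) = 1843*(-30) = -55290)
√(w + M) = √(-4751 - 55290) = √(-60041) = I*√60041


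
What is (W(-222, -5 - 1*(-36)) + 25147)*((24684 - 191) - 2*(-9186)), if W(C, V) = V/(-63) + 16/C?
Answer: 2512589499830/2331 ≈ 1.0779e+9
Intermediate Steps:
W(C, V) = 16/C - V/63 (W(C, V) = V*(-1/63) + 16/C = -V/63 + 16/C = 16/C - V/63)
(W(-222, -5 - 1*(-36)) + 25147)*((24684 - 191) - 2*(-9186)) = ((16/(-222) - (-5 - 1*(-36))/63) + 25147)*((24684 - 191) - 2*(-9186)) = ((16*(-1/222) - (-5 + 36)/63) + 25147)*(24493 + 18372) = ((-8/111 - 1/63*31) + 25147)*42865 = ((-8/111 - 31/63) + 25147)*42865 = (-1315/2331 + 25147)*42865 = (58616342/2331)*42865 = 2512589499830/2331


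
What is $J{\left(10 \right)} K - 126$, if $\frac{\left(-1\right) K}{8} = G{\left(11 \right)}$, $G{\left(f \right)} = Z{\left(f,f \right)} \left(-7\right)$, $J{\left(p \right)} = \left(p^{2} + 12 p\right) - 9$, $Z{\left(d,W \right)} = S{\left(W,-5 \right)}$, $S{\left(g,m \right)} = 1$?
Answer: $11690$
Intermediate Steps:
$Z{\left(d,W \right)} = 1$
$J{\left(p \right)} = -9 + p^{2} + 12 p$
$G{\left(f \right)} = -7$ ($G{\left(f \right)} = 1 \left(-7\right) = -7$)
$K = 56$ ($K = \left(-8\right) \left(-7\right) = 56$)
$J{\left(10 \right)} K - 126 = \left(-9 + 10^{2} + 12 \cdot 10\right) 56 - 126 = \left(-9 + 100 + 120\right) 56 - 126 = 211 \cdot 56 - 126 = 11816 - 126 = 11690$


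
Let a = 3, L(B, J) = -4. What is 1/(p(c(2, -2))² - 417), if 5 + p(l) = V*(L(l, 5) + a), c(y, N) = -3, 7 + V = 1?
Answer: -1/416 ≈ -0.0024038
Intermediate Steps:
V = -6 (V = -7 + 1 = -6)
p(l) = 1 (p(l) = -5 - 6*(-4 + 3) = -5 - 6*(-1) = -5 + 6 = 1)
1/(p(c(2, -2))² - 417) = 1/(1² - 417) = 1/(1 - 417) = 1/(-416) = -1/416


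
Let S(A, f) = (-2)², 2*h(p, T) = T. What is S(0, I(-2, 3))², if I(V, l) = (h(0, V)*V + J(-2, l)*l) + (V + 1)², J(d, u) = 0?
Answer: 16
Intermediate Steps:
h(p, T) = T/2
I(V, l) = (1 + V)² + V²/2 (I(V, l) = ((V/2)*V + 0*l) + (V + 1)² = (V²/2 + 0) + (1 + V)² = V²/2 + (1 + V)² = (1 + V)² + V²/2)
S(A, f) = 4
S(0, I(-2, 3))² = 4² = 16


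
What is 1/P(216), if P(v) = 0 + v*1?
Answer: 1/216 ≈ 0.0046296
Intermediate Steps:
P(v) = v (P(v) = 0 + v = v)
1/P(216) = 1/216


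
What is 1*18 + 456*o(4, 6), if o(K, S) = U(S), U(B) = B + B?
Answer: 5490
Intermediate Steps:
U(B) = 2*B
o(K, S) = 2*S
1*18 + 456*o(4, 6) = 1*18 + 456*(2*6) = 18 + 456*12 = 18 + 5472 = 5490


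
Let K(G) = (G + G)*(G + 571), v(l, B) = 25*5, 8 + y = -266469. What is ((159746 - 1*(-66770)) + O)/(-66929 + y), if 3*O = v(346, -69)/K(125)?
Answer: -945930817/1392303456 ≈ -0.67940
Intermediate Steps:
y = -266477 (y = -8 - 266469 = -266477)
v(l, B) = 125
K(G) = 2*G*(571 + G) (K(G) = (2*G)*(571 + G) = 2*G*(571 + G))
O = 1/4176 (O = (125/((2*125*(571 + 125))))/3 = (125/((2*125*696)))/3 = (125/174000)/3 = (125*(1/174000))/3 = (1/3)*(1/1392) = 1/4176 ≈ 0.00023946)
((159746 - 1*(-66770)) + O)/(-66929 + y) = ((159746 - 1*(-66770)) + 1/4176)/(-66929 - 266477) = ((159746 + 66770) + 1/4176)/(-333406) = (226516 + 1/4176)*(-1/333406) = (945930817/4176)*(-1/333406) = -945930817/1392303456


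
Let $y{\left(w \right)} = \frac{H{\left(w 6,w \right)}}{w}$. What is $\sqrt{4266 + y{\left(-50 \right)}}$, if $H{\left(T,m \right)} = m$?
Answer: $\sqrt{4267} \approx 65.322$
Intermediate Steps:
$y{\left(w \right)} = 1$ ($y{\left(w \right)} = \frac{w}{w} = 1$)
$\sqrt{4266 + y{\left(-50 \right)}} = \sqrt{4266 + 1} = \sqrt{4267}$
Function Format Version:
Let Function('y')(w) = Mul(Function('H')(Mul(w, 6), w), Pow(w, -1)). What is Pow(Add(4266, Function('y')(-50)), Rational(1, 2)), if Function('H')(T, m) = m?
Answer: Pow(4267, Rational(1, 2)) ≈ 65.322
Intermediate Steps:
Function('y')(w) = 1 (Function('y')(w) = Mul(w, Pow(w, -1)) = 1)
Pow(Add(4266, Function('y')(-50)), Rational(1, 2)) = Pow(Add(4266, 1), Rational(1, 2)) = Pow(4267, Rational(1, 2))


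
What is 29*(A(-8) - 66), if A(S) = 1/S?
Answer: -15341/8 ≈ -1917.6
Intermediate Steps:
29*(A(-8) - 66) = 29*(1/(-8) - 66) = 29*(-⅛ - 66) = 29*(-529/8) = -15341/8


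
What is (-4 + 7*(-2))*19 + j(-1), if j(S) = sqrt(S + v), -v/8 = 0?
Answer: -342 + I ≈ -342.0 + 1.0*I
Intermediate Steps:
v = 0 (v = -8*0 = 0)
j(S) = sqrt(S) (j(S) = sqrt(S + 0) = sqrt(S))
(-4 + 7*(-2))*19 + j(-1) = (-4 + 7*(-2))*19 + sqrt(-1) = (-4 - 14)*19 + I = -18*19 + I = -342 + I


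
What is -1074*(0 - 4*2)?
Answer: 8592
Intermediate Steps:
-1074*(0 - 4*2) = -1074*(0 - 8) = -1074*(-8) = 8592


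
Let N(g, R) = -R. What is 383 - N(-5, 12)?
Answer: 395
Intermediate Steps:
383 - N(-5, 12) = 383 - (-1)*12 = 383 - 1*(-12) = 383 + 12 = 395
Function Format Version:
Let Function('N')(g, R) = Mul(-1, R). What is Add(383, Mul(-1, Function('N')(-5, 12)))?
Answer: 395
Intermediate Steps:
Add(383, Mul(-1, Function('N')(-5, 12))) = Add(383, Mul(-1, Mul(-1, 12))) = Add(383, Mul(-1, -12)) = Add(383, 12) = 395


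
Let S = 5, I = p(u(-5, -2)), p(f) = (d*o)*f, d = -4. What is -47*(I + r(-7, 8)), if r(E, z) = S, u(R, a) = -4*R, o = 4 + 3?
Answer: 26085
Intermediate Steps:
o = 7
p(f) = -28*f (p(f) = (-4*7)*f = -28*f)
I = -560 (I = -(-112)*(-5) = -28*20 = -560)
r(E, z) = 5
-47*(I + r(-7, 8)) = -47*(-560 + 5) = -47*(-555) = 26085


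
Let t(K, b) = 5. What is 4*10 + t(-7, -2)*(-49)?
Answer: -205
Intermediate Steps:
4*10 + t(-7, -2)*(-49) = 4*10 + 5*(-49) = 40 - 245 = -205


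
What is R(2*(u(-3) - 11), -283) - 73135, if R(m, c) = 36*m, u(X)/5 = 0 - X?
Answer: -72847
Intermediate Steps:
u(X) = -5*X (u(X) = 5*(0 - X) = 5*(-X) = -5*X)
R(2*(u(-3) - 11), -283) - 73135 = 36*(2*(-5*(-3) - 11)) - 73135 = 36*(2*(15 - 11)) - 73135 = 36*(2*4) - 73135 = 36*8 - 73135 = 288 - 73135 = -72847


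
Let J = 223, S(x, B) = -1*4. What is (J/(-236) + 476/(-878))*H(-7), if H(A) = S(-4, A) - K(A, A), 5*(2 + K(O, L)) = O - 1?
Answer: 30813/51802 ≈ 0.59482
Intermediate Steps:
K(O, L) = -11/5 + O/5 (K(O, L) = -2 + (O - 1)/5 = -2 + (-1 + O)/5 = -2 + (-⅕ + O/5) = -11/5 + O/5)
S(x, B) = -4
H(A) = -9/5 - A/5 (H(A) = -4 - (-11/5 + A/5) = -4 + (11/5 - A/5) = -9/5 - A/5)
(J/(-236) + 476/(-878))*H(-7) = (223/(-236) + 476/(-878))*(-9/5 - ⅕*(-7)) = (223*(-1/236) + 476*(-1/878))*(-9/5 + 7/5) = (-223/236 - 238/439)*(-⅖) = -154065/103604*(-⅖) = 30813/51802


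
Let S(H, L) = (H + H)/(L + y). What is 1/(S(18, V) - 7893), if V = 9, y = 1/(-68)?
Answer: -611/4820175 ≈ -0.00012676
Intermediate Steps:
y = -1/68 ≈ -0.014706
S(H, L) = 2*H/(-1/68 + L) (S(H, L) = (H + H)/(L - 1/68) = (2*H)/(-1/68 + L) = 2*H/(-1/68 + L))
1/(S(18, V) - 7893) = 1/(136*18/(-1 + 68*9) - 7893) = 1/(136*18/(-1 + 612) - 7893) = 1/(136*18/611 - 7893) = 1/(136*18*(1/611) - 7893) = 1/(2448/611 - 7893) = 1/(-4820175/611) = -611/4820175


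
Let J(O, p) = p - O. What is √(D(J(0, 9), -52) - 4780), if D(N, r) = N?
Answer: I*√4771 ≈ 69.072*I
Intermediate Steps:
√(D(J(0, 9), -52) - 4780) = √((9 - 1*0) - 4780) = √((9 + 0) - 4780) = √(9 - 4780) = √(-4771) = I*√4771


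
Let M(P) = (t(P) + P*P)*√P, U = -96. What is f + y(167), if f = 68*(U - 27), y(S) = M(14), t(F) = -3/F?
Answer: -8364 + 2741*√14/14 ≈ -7631.4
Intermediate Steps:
M(P) = √P*(P² - 3/P) (M(P) = (-3/P + P*P)*√P = (-3/P + P²)*√P = (P² - 3/P)*√P = √P*(P² - 3/P))
y(S) = 2741*√14/14 (y(S) = (-3 + 14³)/√14 = (√14/14)*(-3 + 2744) = (√14/14)*2741 = 2741*√14/14)
f = -8364 (f = 68*(-96 - 27) = 68*(-123) = -8364)
f + y(167) = -8364 + 2741*√14/14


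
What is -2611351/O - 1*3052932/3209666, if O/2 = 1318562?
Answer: -8216262383167/4232143620292 ≈ -1.9414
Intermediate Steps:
O = 2637124 (O = 2*1318562 = 2637124)
-2611351/O - 1*3052932/3209666 = -2611351/2637124 - 1*3052932/3209666 = -2611351*1/2637124 - 3052932*1/3209666 = -2611351/2637124 - 1526466/1604833 = -8216262383167/4232143620292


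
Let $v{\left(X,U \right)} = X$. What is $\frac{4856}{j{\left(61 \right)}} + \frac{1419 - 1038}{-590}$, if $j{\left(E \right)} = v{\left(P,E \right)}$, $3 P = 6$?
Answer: $\frac{1432139}{590} \approx 2427.4$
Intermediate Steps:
$P = 2$ ($P = \frac{1}{3} \cdot 6 = 2$)
$j{\left(E \right)} = 2$
$\frac{4856}{j{\left(61 \right)}} + \frac{1419 - 1038}{-590} = \frac{4856}{2} + \frac{1419 - 1038}{-590} = 4856 \cdot \frac{1}{2} + 381 \left(- \frac{1}{590}\right) = 2428 - \frac{381}{590} = \frac{1432139}{590}$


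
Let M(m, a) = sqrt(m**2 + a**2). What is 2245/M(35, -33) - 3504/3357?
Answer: -1168/1119 + 2245*sqrt(2314)/2314 ≈ 45.626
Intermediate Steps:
M(m, a) = sqrt(a**2 + m**2)
2245/M(35, -33) - 3504/3357 = 2245/(sqrt((-33)**2 + 35**2)) - 3504/3357 = 2245/(sqrt(1089 + 1225)) - 3504*1/3357 = 2245/(sqrt(2314)) - 1168/1119 = 2245*(sqrt(2314)/2314) - 1168/1119 = 2245*sqrt(2314)/2314 - 1168/1119 = -1168/1119 + 2245*sqrt(2314)/2314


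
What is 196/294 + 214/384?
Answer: 235/192 ≈ 1.2240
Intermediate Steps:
196/294 + 214/384 = 196*(1/294) + 214*(1/384) = 2/3 + 107/192 = 235/192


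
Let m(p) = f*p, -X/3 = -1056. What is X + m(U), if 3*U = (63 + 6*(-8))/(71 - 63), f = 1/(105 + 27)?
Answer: 3345413/1056 ≈ 3168.0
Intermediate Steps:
X = 3168 (X = -3*(-1056) = 3168)
f = 1/132 ≈ 0.0075758
U = 5/8 (U = ((63 + 6*(-8))/(71 - 63))/3 = ((63 - 48)/8)/3 = (15*(1/8))/3 = (1/3)*(15/8) = 5/8 ≈ 0.62500)
m(p) = p/132
X + m(U) = 3168 + (1/132)*(5/8) = 3168 + 5/1056 = 3345413/1056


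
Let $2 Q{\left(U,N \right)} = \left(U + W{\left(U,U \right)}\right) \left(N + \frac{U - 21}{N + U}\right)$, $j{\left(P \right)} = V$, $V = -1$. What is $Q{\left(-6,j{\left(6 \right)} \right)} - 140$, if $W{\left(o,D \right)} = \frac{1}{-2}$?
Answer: $- \frac{1045}{7} \approx -149.29$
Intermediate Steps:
$j{\left(P \right)} = -1$
$W{\left(o,D \right)} = - \frac{1}{2}$
$Q{\left(U,N \right)} = \frac{\left(- \frac{1}{2} + U\right) \left(N + \frac{-21 + U}{N + U}\right)}{2}$ ($Q{\left(U,N \right)} = \frac{\left(U - \frac{1}{2}\right) \left(N + \frac{U - 21}{N + U}\right)}{2} = \frac{\left(- \frac{1}{2} + U\right) \left(N + \frac{-21 + U}{N + U}\right)}{2}$)
$Q{\left(-6,j{\left(6 \right)} \right)} - 140 = \frac{21 - \left(-1\right)^{2} - -258 + 2 \left(-6\right)^{2} - \left(-1\right) \left(-6\right) + 2 \left(-1\right) \left(-6\right)^{2} + 2 \left(-6\right) \left(-1\right)^{2}}{4 \left(-1 - 6\right)} - 140 = \frac{21 - 1 + 258 + 2 \cdot 36 - 6 + 2 \left(-1\right) 36 + 2 \left(-6\right) 1}{4 \left(-7\right)} - 140 = \frac{1}{4} \left(- \frac{1}{7}\right) \left(21 - 1 + 258 + 72 - 6 - 72 - 12\right) - 140 = \frac{1}{4} \left(- \frac{1}{7}\right) 260 - 140 = - \frac{65}{7} - 140 = - \frac{1045}{7}$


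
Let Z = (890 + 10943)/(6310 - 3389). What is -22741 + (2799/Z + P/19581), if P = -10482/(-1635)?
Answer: -2784428219960728/126277575285 ≈ -22050.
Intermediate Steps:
P = 3494/545 (P = -10482*(-1/1635) = 3494/545 ≈ 6.4110)
Z = 11833/2921 ≈ 4.0510
-22741 + (2799/Z + P/19581) = -22741 + (2799/(11833/2921) + (3494/545)/19581) = -22741 + (2799*(2921/11833) + (3494/545)*(1/19581)) = -22741 + (8175879/11833 + 3494/10671645) = -22741 + 87250119595457/126277575285 = -2784428219960728/126277575285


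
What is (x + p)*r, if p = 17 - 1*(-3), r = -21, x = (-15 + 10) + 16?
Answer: -651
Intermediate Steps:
x = 11 (x = -5 + 16 = 11)
p = 20 (p = 17 + 3 = 20)
(x + p)*r = (11 + 20)*(-21) = 31*(-21) = -651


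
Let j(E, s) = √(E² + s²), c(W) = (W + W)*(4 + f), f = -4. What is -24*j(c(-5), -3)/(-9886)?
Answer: 36/4943 ≈ 0.0072830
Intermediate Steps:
c(W) = 0 (c(W) = (W + W)*(4 - 4) = (2*W)*0 = 0)
-24*j(c(-5), -3)/(-9886) = -24*√(0² + (-3)²)/(-9886) = -24*√(0 + 9)*(-1/9886) = -24*√9*(-1/9886) = -24*3*(-1/9886) = -72*(-1/9886) = 36/4943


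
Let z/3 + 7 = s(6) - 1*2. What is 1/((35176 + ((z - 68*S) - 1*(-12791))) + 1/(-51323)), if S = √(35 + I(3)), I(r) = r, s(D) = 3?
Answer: 63150039586949/3027749829798469714 + 44778855593*√38/1513874914899234857 ≈ 2.1039e-5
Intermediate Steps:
S = √38 (S = √(35 + 3) = √38 ≈ 6.1644)
z = -18 (z = -21 + 3*(3 - 1*2) = -21 + 3*(3 - 2) = -21 + 3*1 = -21 + 3 = -18)
1/((35176 + ((z - 68*S) - 1*(-12791))) + 1/(-51323)) = 1/((35176 + ((-18 - 68*√38) - 1*(-12791))) + 1/(-51323)) = 1/((35176 + ((-18 - 68*√38) + 12791)) - 1/51323) = 1/((35176 + (12773 - 68*√38)) - 1/51323) = 1/((47949 - 68*√38) - 1/51323) = 1/(2460886526/51323 - 68*√38)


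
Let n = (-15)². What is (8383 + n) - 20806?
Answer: -12198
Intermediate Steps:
n = 225
(8383 + n) - 20806 = (8383 + 225) - 20806 = 8608 - 20806 = -12198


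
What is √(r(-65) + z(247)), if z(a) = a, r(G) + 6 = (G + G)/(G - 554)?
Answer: √92422271/619 ≈ 15.531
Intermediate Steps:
r(G) = -6 + 2*G/(-554 + G) (r(G) = -6 + (G + G)/(G - 554) = -6 + (2*G)/(-554 + G) = -6 + 2*G/(-554 + G))
√(r(-65) + z(247)) = √(4*(831 - 1*(-65))/(-554 - 65) + 247) = √(4*(831 + 65)/(-619) + 247) = √(4*(-1/619)*896 + 247) = √(-3584/619 + 247) = √(149309/619) = √92422271/619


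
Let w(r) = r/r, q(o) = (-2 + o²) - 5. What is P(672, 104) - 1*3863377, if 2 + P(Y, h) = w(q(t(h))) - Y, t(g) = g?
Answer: -3864050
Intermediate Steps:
q(o) = -7 + o²
w(r) = 1
P(Y, h) = -1 - Y (P(Y, h) = -2 + (1 - Y) = -1 - Y)
P(672, 104) - 1*3863377 = (-1 - 1*672) - 1*3863377 = (-1 - 672) - 3863377 = -673 - 3863377 = -3864050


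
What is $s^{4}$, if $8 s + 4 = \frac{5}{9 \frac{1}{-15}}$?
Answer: $\frac{1874161}{331776} \approx 5.6489$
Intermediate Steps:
$s = - \frac{37}{24}$ ($s = - \frac{1}{2} + \frac{5 \frac{1}{9 \frac{1}{-15}}}{8} = - \frac{1}{2} + \frac{5 \frac{1}{9 \left(- \frac{1}{15}\right)}}{8} = - \frac{1}{2} + \frac{5 \frac{1}{- \frac{3}{5}}}{8} = - \frac{1}{2} + \frac{5 \left(- \frac{5}{3}\right)}{8} = - \frac{1}{2} + \frac{1}{8} \left(- \frac{25}{3}\right) = - \frac{1}{2} - \frac{25}{24} = - \frac{37}{24} \approx -1.5417$)
$s^{4} = \left(- \frac{37}{24}\right)^{4} = \frac{1874161}{331776}$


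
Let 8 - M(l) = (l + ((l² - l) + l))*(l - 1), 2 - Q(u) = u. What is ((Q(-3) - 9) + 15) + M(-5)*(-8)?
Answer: -1013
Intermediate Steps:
Q(u) = 2 - u
M(l) = 8 - (-1 + l)*(l + l²) (M(l) = 8 - (l + ((l² - l) + l))*(l - 1) = 8 - (l + l²)*(-1 + l) = 8 - (-1 + l)*(l + l²))
((Q(-3) - 9) + 15) + M(-5)*(-8) = (((2 - 1*(-3)) - 9) + 15) + (8 - 5 - 1*(-5)³)*(-8) = (((2 + 3) - 9) + 15) + (8 - 5 - 1*(-125))*(-8) = ((5 - 9) + 15) + (8 - 5 + 125)*(-8) = (-4 + 15) + 128*(-8) = 11 - 1024 = -1013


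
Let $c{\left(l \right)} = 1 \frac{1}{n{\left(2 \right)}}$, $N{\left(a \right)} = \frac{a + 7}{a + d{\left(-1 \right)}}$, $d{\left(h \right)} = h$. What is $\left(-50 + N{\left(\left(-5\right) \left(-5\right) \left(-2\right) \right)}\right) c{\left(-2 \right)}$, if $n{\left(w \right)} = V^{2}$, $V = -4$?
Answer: $- \frac{2507}{816} \approx -3.0723$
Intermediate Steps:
$n{\left(w \right)} = 16$ ($n{\left(w \right)} = \left(-4\right)^{2} = 16$)
$N{\left(a \right)} = \frac{7 + a}{-1 + a}$ ($N{\left(a \right)} = \frac{a + 7}{a - 1} = \frac{7 + a}{-1 + a}$)
$c{\left(l \right)} = \frac{1}{16}$ ($c{\left(l \right)} = 1 \cdot \frac{1}{16} = \frac{1}{16}$)
$\left(-50 + N{\left(\left(-5\right) \left(-5\right) \left(-2\right) \right)}\right) c{\left(-2 \right)} = \left(-50 + \frac{7 + \left(-5\right) \left(-5\right) \left(-2\right)}{-1 + \left(-5\right) \left(-5\right) \left(-2\right)}\right) \frac{1}{16} = \left(-50 + \frac{7 + 25 \left(-2\right)}{-1 + 25 \left(-2\right)}\right) \frac{1}{16} = \left(-50 + \frac{7 - 50}{-1 - 50}\right) \frac{1}{16} = \left(-50 + \frac{1}{-51} \left(-43\right)\right) \frac{1}{16} = \left(-50 - - \frac{43}{51}\right) \frac{1}{16} = \left(-50 + \frac{43}{51}\right) \frac{1}{16} = \left(- \frac{2507}{51}\right) \frac{1}{16} = - \frac{2507}{816}$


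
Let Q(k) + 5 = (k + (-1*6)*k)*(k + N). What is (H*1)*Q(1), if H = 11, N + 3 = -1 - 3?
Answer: 275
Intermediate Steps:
N = -7 (N = -3 + (-1 - 3) = -3 - 4 = -7)
Q(k) = -5 - 5*k*(-7 + k) (Q(k) = -5 + (k + (-1*6)*k)*(k - 7) = -5 + (k - 6*k)*(-7 + k) = -5 + (-5*k)*(-7 + k) = -5 - 5*k*(-7 + k))
(H*1)*Q(1) = (11*1)*(-5 - 5*1² + 35*1) = 11*(-5 - 5*1 + 35) = 11*(-5 - 5 + 35) = 11*25 = 275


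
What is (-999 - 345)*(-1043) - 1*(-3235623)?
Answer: 4637415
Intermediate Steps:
(-999 - 345)*(-1043) - 1*(-3235623) = -1344*(-1043) + 3235623 = 1401792 + 3235623 = 4637415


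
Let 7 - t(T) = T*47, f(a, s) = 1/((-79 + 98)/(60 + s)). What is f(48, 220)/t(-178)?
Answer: 280/159087 ≈ 0.0017600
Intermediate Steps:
f(a, s) = 60/19 + s/19 (f(a, s) = 1/(19/(60 + s)) = 60/19 + s/19)
t(T) = 7 - 47*T (t(T) = 7 - T*47 = 7 - 47*T)
f(48, 220)/t(-178) = (60/19 + (1/19)*220)/(7 - 47*(-178)) = (60/19 + 220/19)/(7 + 8366) = (280/19)/8373 = (280/19)*(1/8373) = 280/159087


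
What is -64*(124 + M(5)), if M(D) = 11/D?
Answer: -40384/5 ≈ -8076.8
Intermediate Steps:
-64*(124 + M(5)) = -64*(124 + 11/5) = -64*631/5 = -40384/5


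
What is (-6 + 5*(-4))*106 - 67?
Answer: -2823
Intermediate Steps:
(-6 + 5*(-4))*106 - 67 = (-6 - 20)*106 - 67 = -26*106 - 67 = -2756 - 67 = -2823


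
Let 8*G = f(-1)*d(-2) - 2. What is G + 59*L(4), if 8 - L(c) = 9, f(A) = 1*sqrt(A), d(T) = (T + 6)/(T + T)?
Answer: -237/4 - I/8 ≈ -59.25 - 0.125*I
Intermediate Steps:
d(T) = (6 + T)/(2*T) (d(T) = (6 + T)/((2*T)) = (6 + T)*(1/(2*T)) = (6 + T)/(2*T))
f(A) = sqrt(A)
L(c) = -1 (L(c) = 8 - 1*9 = 8 - 9 = -1)
G = -1/4 - I/8 (G = (sqrt(-1)*((1/2)*(6 - 2)/(-2)) - 2)/8 = (I*((1/2)*(-1/2)*4) - 2)/8 = (I*(-1) - 2)/8 = (-I - 2)/8 = (-2 - I)/8 = -1/4 - I/8 ≈ -0.25 - 0.125*I)
G + 59*L(4) = (-1/4 - I/8) + 59*(-1) = (-1/4 - I/8) - 59 = -237/4 - I/8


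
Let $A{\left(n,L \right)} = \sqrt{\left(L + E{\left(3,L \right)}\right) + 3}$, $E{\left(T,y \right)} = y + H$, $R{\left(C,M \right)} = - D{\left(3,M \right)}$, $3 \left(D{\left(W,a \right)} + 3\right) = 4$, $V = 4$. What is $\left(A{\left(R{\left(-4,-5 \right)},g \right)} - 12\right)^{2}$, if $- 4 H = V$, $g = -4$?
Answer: $\left(12 - i \sqrt{6}\right)^{2} \approx 138.0 - 58.788 i$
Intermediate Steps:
$D{\left(W,a \right)} = - \frac{5}{3}$ ($D{\left(W,a \right)} = -3 + \frac{1}{3} \cdot 4 = -3 + \frac{4}{3} = - \frac{5}{3}$)
$H = -1$ ($H = \left(- \frac{1}{4}\right) 4 = -1$)
$R{\left(C,M \right)} = \frac{5}{3}$ ($R{\left(C,M \right)} = \left(-1\right) \left(- \frac{5}{3}\right) = \frac{5}{3}$)
$E{\left(T,y \right)} = -1 + y$ ($E{\left(T,y \right)} = y - 1 = -1 + y$)
$A{\left(n,L \right)} = \sqrt{2 + 2 L}$ ($A{\left(n,L \right)} = \sqrt{\left(L + \left(-1 + L\right)\right) + 3} = \sqrt{\left(-1 + 2 L\right) + 3} = \sqrt{2 + 2 L}$)
$\left(A{\left(R{\left(-4,-5 \right)},g \right)} - 12\right)^{2} = \left(\sqrt{2 + 2 \left(-4\right)} - 12\right)^{2} = \left(\sqrt{2 - 8} - 12\right)^{2} = \left(\sqrt{-6} - 12\right)^{2} = \left(i \sqrt{6} - 12\right)^{2} = \left(-12 + i \sqrt{6}\right)^{2}$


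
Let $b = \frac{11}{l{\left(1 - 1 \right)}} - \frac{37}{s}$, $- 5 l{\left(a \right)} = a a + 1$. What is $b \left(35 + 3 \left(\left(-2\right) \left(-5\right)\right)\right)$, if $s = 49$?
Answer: $- \frac{177580}{49} \approx -3624.1$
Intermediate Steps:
$l{\left(a \right)} = - \frac{1}{5} - \frac{a^{2}}{5}$ ($l{\left(a \right)} = - \frac{a a + 1}{5} = - \frac{a^{2} + 1}{5} = - \frac{1 + a^{2}}{5} = - \frac{1}{5} - \frac{a^{2}}{5}$)
$b = - \frac{2732}{49}$ ($b = \frac{11}{- \frac{1}{5} - \frac{\left(1 - 1\right)^{2}}{5}} - \frac{37}{49} = \frac{11}{- \frac{1}{5} - \frac{0^{2}}{5}} - \frac{37}{49} = \frac{11}{- \frac{1}{5} - 0} - \frac{37}{49} = \frac{11}{- \frac{1}{5} + 0} - \frac{37}{49} = \frac{11}{- \frac{1}{5}} - \frac{37}{49} = 11 \left(-5\right) - \frac{37}{49} = -55 - \frac{37}{49} = - \frac{2732}{49} \approx -55.755$)
$b \left(35 + 3 \left(\left(-2\right) \left(-5\right)\right)\right) = - \frac{2732 \left(35 + 3 \left(\left(-2\right) \left(-5\right)\right)\right)}{49} = - \frac{2732 \left(35 + 3 \cdot 10\right)}{49} = - \frac{2732 \left(35 + 30\right)}{49} = \left(- \frac{2732}{49}\right) 65 = - \frac{177580}{49}$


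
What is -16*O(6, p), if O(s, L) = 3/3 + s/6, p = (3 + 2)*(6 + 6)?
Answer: -32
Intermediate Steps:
p = 60 (p = 5*12 = 60)
O(s, L) = 1 + s/6 (O(s, L) = 3*(⅓) + s*(⅙) = 1 + s/6)
-16*O(6, p) = -16*(1 + (⅙)*6) = -16*(1 + 1) = -16*2 = -32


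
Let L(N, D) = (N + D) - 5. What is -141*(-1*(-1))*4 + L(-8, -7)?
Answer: -584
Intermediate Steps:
L(N, D) = -5 + D + N (L(N, D) = (D + N) - 5 = -5 + D + N)
-141*(-1*(-1))*4 + L(-8, -7) = -141*(-1*(-1))*4 + (-5 - 7 - 8) = -141*4 - 20 = -564 - 20 = -584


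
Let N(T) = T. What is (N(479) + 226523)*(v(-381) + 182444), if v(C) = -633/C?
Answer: 5259772314198/127 ≈ 4.1416e+10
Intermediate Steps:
(N(479) + 226523)*(v(-381) + 182444) = (479 + 226523)*(-633/(-381) + 182444) = 227002*(-633*(-1/381) + 182444) = 227002*(211/127 + 182444) = 227002*(23170599/127) = 5259772314198/127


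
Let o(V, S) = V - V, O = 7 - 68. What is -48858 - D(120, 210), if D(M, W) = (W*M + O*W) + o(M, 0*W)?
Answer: -61248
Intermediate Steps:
O = -61
o(V, S) = 0
D(M, W) = -61*W + M*W (D(M, W) = (W*M - 61*W) + 0 = (M*W - 61*W) + 0 = (-61*W + M*W) + 0 = -61*W + M*W)
-48858 - D(120, 210) = -48858 - 210*(-61 + 120) = -48858 - 210*59 = -48858 - 1*12390 = -48858 - 12390 = -61248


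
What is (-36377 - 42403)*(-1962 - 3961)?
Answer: 466613940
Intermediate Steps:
(-36377 - 42403)*(-1962 - 3961) = -78780*(-5923) = 466613940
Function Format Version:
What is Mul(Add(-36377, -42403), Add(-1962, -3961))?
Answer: 466613940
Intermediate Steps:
Mul(Add(-36377, -42403), Add(-1962, -3961)) = Mul(-78780, -5923) = 466613940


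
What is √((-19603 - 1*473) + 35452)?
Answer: 124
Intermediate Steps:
√((-19603 - 1*473) + 35452) = √((-19603 - 473) + 35452) = √(-20076 + 35452) = √15376 = 124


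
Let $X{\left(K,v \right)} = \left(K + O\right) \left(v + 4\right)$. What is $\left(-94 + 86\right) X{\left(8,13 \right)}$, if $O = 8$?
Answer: $-2176$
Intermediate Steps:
$X{\left(K,v \right)} = \left(4 + v\right) \left(8 + K\right)$ ($X{\left(K,v \right)} = \left(K + 8\right) \left(v + 4\right) = \left(8 + K\right) \left(4 + v\right) = \left(4 + v\right) \left(8 + K\right)$)
$\left(-94 + 86\right) X{\left(8,13 \right)} = \left(-94 + 86\right) \left(32 + 4 \cdot 8 + 8 \cdot 13 + 8 \cdot 13\right) = - 8 \left(32 + 32 + 104 + 104\right) = \left(-8\right) 272 = -2176$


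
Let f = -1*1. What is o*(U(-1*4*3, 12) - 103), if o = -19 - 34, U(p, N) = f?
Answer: 5512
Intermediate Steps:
f = -1
U(p, N) = -1
o = -53
o*(U(-1*4*3, 12) - 103) = -53*(-1 - 103) = -53*(-104) = 5512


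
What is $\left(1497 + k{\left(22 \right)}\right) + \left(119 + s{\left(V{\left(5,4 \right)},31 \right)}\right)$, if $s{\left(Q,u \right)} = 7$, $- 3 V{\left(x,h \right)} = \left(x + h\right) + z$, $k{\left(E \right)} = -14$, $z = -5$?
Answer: $1609$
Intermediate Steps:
$V{\left(x,h \right)} = \frac{5}{3} - \frac{h}{3} - \frac{x}{3}$ ($V{\left(x,h \right)} = - \frac{\left(x + h\right) - 5}{3} = - \frac{\left(h + x\right) - 5}{3} = - \frac{-5 + h + x}{3} = \frac{5}{3} - \frac{h}{3} - \frac{x}{3}$)
$\left(1497 + k{\left(22 \right)}\right) + \left(119 + s{\left(V{\left(5,4 \right)},31 \right)}\right) = \left(1497 - 14\right) + \left(119 + 7\right) = 1483 + 126 = 1609$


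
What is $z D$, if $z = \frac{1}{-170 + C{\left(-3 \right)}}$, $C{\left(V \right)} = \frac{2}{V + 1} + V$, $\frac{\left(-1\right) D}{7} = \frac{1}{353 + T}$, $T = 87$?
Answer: $\frac{7}{76560} \approx 9.1432 \cdot 10^{-5}$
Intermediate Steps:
$D = - \frac{7}{440}$ ($D = - \frac{7}{353 + 87} = - \frac{7}{440} \approx -0.015909$)
$C{\left(V \right)} = V + \frac{2}{1 + V}$ ($C{\left(V \right)} = \frac{2}{1 + V} + V = V + \frac{2}{1 + V}$)
$z = - \frac{1}{174}$ ($z = \frac{1}{-170 + \frac{2 - 3 + \left(-3\right)^{2}}{1 - 3}} = \frac{1}{-170 + \frac{2 - 3 + 9}{-2}} = \frac{1}{-170 - 4} = \frac{1}{-174} = - \frac{1}{174} \approx -0.0057471$)
$z D = \left(- \frac{1}{174}\right) \left(- \frac{7}{440}\right) = \frac{7}{76560}$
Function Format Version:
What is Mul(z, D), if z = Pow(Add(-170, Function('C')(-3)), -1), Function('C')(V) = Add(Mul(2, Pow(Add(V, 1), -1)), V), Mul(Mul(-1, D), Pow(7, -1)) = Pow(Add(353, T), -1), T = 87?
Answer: Rational(7, 76560) ≈ 9.1432e-5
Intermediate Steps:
D = Rational(-7, 440) (D = Mul(-7, Pow(Add(353, 87), -1)) = Mul(-7, Pow(440, -1)) = Mul(-7, Rational(1, 440)) = Rational(-7, 440) ≈ -0.015909)
Function('C')(V) = Add(V, Mul(2, Pow(Add(1, V), -1))) (Function('C')(V) = Add(Mul(2, Pow(Add(1, V), -1)), V) = Add(V, Mul(2, Pow(Add(1, V), -1))))
z = Rational(-1, 174) (z = Pow(Add(-170, Mul(Pow(Add(1, -3), -1), Add(2, -3, Pow(-3, 2)))), -1) = Pow(Add(-170, Mul(Pow(-2, -1), Add(2, -3, 9))), -1) = Pow(Add(-170, Mul(Rational(-1, 2), 8)), -1) = Pow(Add(-170, -4), -1) = Pow(-174, -1) = Rational(-1, 174) ≈ -0.0057471)
Mul(z, D) = Mul(Rational(-1, 174), Rational(-7, 440)) = Rational(7, 76560)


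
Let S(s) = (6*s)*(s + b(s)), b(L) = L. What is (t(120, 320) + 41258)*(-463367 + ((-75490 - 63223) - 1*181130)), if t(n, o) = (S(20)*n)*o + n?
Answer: -144393674863380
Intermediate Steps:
S(s) = 12*s**2 (S(s) = (6*s)*(s + s) = (6*s)*(2*s) = 12*s**2)
t(n, o) = n + 4800*n*o (t(n, o) = ((12*20**2)*n)*o + n = ((12*400)*n)*o + n = (4800*n)*o + n = 4800*n*o + n = n + 4800*n*o)
(t(120, 320) + 41258)*(-463367 + ((-75490 - 63223) - 1*181130)) = (120*(1 + 4800*320) + 41258)*(-463367 + ((-75490 - 63223) - 1*181130)) = (120*(1 + 1536000) + 41258)*(-463367 + (-138713 - 181130)) = (120*1536001 + 41258)*(-463367 - 319843) = (184320120 + 41258)*(-783210) = 184361378*(-783210) = -144393674863380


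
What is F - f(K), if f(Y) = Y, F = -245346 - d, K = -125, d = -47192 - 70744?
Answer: -127285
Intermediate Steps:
d = -117936
F = -127410 (F = -245346 - 1*(-117936) = -245346 + 117936 = -127410)
F - f(K) = -127410 - 1*(-125) = -127410 + 125 = -127285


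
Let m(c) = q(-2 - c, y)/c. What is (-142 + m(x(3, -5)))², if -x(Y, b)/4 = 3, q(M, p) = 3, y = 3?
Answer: 323761/16 ≈ 20235.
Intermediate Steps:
x(Y, b) = -12 (x(Y, b) = -4*3 = -12)
m(c) = 3/c
(-142 + m(x(3, -5)))² = (-142 + 3/(-12))² = (-142 + 3*(-1/12))² = (-142 - ¼)² = (-569/4)² = 323761/16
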